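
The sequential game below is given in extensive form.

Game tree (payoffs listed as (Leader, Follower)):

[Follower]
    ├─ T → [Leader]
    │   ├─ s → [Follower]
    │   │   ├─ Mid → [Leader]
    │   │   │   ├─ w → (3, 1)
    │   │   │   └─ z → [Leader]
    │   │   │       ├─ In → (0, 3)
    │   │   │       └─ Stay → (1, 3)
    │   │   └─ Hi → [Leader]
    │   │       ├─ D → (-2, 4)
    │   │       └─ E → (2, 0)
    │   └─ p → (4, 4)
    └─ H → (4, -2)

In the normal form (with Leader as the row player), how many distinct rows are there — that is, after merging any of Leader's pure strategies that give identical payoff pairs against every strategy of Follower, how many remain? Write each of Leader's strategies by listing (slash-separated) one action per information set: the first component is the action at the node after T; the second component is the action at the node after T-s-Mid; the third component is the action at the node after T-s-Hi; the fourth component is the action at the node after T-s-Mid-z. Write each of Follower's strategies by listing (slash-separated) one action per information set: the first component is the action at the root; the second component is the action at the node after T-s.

7

Leader has 16 pure strategies: s/w/D/In, s/w/D/Stay, s/w/E/In, s/w/E/Stay, s/z/D/In, s/z/D/Stay, s/z/E/In, s/z/E/Stay, p/w/D/In, p/w/D/Stay, p/w/E/In, p/w/E/Stay, p/z/D/In, p/z/D/Stay, p/z/E/In, p/z/E/Stay. Columns: T/Mid, T/Hi, H/Mid, H/Hi.
{s/w/D/In, s/w/D/Stay} → row (3,1) (-2,4) (4,-2) (4,-2)
{s/w/E/In, s/w/E/Stay} → row (3,1) (2,0) (4,-2) (4,-2)
{s/z/D/In} → row (0,3) (-2,4) (4,-2) (4,-2)
{s/z/D/Stay} → row (1,3) (-2,4) (4,-2) (4,-2)
{s/z/E/In} → row (0,3) (2,0) (4,-2) (4,-2)
{s/z/E/Stay} → row (1,3) (2,0) (4,-2) (4,-2)
{p/w/D/In, p/w/D/Stay, p/w/E/In, p/w/E/Stay, p/z/D/In, p/z/D/Stay, p/z/E/In, p/z/E/Stay} → row (4,4) (4,4) (4,-2) (4,-2)
That's 7 distinct rows out of 16 strategies.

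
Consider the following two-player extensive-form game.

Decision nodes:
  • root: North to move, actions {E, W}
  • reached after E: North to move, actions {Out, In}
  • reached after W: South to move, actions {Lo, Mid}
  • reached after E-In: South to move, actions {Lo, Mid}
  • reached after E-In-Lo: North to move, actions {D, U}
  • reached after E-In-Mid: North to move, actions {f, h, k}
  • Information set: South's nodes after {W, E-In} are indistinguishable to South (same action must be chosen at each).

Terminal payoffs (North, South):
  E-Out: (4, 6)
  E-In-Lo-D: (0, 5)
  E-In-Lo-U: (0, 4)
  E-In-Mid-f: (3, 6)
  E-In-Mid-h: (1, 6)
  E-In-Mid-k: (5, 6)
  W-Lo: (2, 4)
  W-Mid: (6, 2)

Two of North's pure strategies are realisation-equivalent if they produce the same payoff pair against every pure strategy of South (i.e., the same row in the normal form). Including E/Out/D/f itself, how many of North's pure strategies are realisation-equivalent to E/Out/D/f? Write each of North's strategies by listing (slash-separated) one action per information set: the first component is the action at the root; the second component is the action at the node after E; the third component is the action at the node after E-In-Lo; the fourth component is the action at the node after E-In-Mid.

6

Row for E/Out/D/f (columns Lo, Mid): (4,6) (4,6).
Under E/Out/D/f, North's choice at the node after E-In-Lo and at the node after E-In-Mid can never be reached regardless of what South does, so varying those choices leaves every outcome unchanged.
Holding the reachable choices fixed and varying the unreachable ones freely already gives 2 × 3 = 6 equivalent strategies.
No other strategy reproduces this row, so those 6 are the full class: E/Out/D/f, E/Out/D/h, E/Out/D/k, E/Out/U/f, E/Out/U/h, E/Out/U/k.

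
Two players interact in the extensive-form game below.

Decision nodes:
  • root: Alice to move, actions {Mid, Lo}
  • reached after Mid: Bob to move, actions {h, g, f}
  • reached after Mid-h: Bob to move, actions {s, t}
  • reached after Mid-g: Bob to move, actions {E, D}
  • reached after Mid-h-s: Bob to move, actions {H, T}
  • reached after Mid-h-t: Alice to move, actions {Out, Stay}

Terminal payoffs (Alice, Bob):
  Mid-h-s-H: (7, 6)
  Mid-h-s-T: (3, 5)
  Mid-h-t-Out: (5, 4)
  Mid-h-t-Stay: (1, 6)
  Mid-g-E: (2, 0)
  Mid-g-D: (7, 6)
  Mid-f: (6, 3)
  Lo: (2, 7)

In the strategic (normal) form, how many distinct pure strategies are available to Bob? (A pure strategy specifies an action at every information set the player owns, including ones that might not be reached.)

Bob owns the node after Mid with actions {h, g, f} — three choices.
Bob owns the node after Mid-h with actions {s, t} — two choices.
Bob owns the node after Mid-g with actions {E, D} — two choices.
Bob owns the node after Mid-h-s with actions {H, T} — two choices.
A pure strategy fixes one action at each information set independently, so the count is the product 3 × 2 × 2 × 2 = 24.
(For reference, Alice has 4 pure strategies, giving a 24×4 normal-form matrix.)

24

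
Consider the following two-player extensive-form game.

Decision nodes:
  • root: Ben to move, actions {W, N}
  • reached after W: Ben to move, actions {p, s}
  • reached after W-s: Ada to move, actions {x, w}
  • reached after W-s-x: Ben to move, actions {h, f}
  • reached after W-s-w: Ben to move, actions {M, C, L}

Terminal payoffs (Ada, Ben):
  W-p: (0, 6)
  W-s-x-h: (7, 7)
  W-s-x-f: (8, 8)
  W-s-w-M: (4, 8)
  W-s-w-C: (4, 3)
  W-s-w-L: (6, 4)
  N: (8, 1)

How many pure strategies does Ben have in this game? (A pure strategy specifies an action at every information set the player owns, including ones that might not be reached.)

24

Ben owns the root with actions {W, N} — two choices.
Ben owns the node after W with actions {p, s} — two choices.
Ben owns the node after W-s-x with actions {h, f} — two choices.
Ben owns the node after W-s-w with actions {M, C, L} — three choices.
A pure strategy fixes one action at each information set independently, so the count is the product 2 × 2 × 2 × 3 = 24.
(For reference, Ada has 2 pure strategies, giving a 24×2 normal-form matrix.)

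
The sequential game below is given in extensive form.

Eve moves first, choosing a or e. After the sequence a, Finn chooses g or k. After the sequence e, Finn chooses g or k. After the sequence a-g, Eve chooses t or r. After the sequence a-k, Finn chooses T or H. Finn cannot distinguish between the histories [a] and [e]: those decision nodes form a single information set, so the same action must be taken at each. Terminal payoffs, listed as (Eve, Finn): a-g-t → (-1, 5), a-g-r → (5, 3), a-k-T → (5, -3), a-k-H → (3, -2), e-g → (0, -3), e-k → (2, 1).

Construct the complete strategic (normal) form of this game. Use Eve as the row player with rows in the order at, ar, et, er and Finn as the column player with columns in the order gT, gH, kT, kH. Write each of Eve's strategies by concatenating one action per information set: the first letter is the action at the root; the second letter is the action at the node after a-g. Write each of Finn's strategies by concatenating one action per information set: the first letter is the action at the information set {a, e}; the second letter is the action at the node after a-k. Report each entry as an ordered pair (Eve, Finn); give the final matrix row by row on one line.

Row at: gT→(-1,5), gH→(-1,5), kT→(5,-3), kH→(3,-2)
Row ar: gT→(5,3), gH→(5,3), kT→(5,-3), kH→(3,-2)
Row et: gT→(0,-3), gH→(0,-3), kT→(2,1), kH→(2,1)
Row er: gT→(0,-3), gH→(0,-3), kT→(2,1), kH→(2,1)

at: (-1,5) (-1,5) (5,-3) (3,-2) | ar: (5,3) (5,3) (5,-3) (3,-2) | et: (0,-3) (0,-3) (2,1) (2,1) | er: (0,-3) (0,-3) (2,1) (2,1)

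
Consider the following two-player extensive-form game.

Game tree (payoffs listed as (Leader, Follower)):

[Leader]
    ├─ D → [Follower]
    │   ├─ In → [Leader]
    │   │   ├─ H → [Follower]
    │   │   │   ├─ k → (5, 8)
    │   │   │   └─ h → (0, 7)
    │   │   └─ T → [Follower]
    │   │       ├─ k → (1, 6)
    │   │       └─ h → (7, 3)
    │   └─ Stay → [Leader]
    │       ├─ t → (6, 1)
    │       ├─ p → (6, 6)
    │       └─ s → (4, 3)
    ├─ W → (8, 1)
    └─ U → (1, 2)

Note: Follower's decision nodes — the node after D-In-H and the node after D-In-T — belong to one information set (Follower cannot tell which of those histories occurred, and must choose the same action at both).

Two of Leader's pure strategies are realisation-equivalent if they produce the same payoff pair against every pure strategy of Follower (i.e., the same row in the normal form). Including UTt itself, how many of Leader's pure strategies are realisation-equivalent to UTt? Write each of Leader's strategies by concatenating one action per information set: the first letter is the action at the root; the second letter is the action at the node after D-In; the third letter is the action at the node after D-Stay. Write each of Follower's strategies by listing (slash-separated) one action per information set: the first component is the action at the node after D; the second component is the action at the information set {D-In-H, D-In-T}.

Row for UTt (columns In/k, In/h, Stay/k, Stay/h): (1,2) (1,2) (1,2) (1,2).
Under UTt, Leader's choice at the node after D-In and at the node after D-Stay can never be reached regardless of what Follower does, so varying those choices leaves every outcome unchanged.
Holding the reachable choices fixed and varying the unreachable ones freely already gives 2 × 3 = 6 equivalent strategies.
No other strategy reproduces this row, so those 6 are the full class: UHt, UHp, UHs, UTt, UTp, UTs.

6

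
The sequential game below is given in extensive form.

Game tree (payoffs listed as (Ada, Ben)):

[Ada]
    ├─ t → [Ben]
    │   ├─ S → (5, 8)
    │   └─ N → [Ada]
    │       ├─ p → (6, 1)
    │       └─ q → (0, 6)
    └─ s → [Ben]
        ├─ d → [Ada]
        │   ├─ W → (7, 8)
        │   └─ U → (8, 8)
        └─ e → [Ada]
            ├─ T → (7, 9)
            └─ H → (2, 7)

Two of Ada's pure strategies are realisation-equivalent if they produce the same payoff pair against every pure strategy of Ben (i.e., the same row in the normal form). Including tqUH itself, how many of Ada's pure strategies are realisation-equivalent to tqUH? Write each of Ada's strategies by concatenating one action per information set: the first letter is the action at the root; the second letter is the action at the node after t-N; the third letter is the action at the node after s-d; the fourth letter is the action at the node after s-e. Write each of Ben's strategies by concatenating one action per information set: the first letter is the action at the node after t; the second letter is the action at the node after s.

Row for tqUH (columns Sd, Se, Nd, Ne): (5,8) (5,8) (0,6) (0,6).
Under tqUH, Ada's choice at the node after s-d and at the node after s-e can never be reached regardless of what Ben does, so varying those choices leaves every outcome unchanged.
Holding the reachable choices fixed and varying the unreachable ones freely already gives 2 × 2 = 4 equivalent strategies.
No other strategy reproduces this row, so those 4 are the full class: tqWT, tqWH, tqUT, tqUH.

4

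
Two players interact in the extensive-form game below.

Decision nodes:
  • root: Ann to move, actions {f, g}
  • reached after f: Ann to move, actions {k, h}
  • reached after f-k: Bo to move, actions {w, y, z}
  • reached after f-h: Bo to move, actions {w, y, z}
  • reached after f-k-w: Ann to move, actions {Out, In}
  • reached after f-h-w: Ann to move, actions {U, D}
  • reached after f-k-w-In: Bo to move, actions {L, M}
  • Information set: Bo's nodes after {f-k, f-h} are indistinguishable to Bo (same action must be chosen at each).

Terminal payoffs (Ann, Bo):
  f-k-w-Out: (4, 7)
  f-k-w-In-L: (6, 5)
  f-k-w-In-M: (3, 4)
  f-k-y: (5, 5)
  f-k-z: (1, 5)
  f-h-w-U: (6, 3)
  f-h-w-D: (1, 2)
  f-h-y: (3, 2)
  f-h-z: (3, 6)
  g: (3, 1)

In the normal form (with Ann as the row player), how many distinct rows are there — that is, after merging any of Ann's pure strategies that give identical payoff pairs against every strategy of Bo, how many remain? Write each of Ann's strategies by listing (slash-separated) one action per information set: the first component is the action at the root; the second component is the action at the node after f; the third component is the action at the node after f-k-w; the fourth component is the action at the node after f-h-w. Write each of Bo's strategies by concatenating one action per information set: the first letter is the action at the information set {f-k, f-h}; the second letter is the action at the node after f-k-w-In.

5

Ann has 16 pure strategies: f/k/Out/U, f/k/Out/D, f/k/In/U, f/k/In/D, f/h/Out/U, f/h/Out/D, f/h/In/U, f/h/In/D, g/k/Out/U, g/k/Out/D, g/k/In/U, g/k/In/D, g/h/Out/U, g/h/Out/D, g/h/In/U, g/h/In/D. Columns: wL, wM, yL, yM, zL, zM.
{f/k/Out/U, f/k/Out/D} → row (4,7) (4,7) (5,5) (5,5) (1,5) (1,5)
{f/k/In/U, f/k/In/D} → row (6,5) (3,4) (5,5) (5,5) (1,5) (1,5)
{f/h/Out/U, f/h/In/U} → row (6,3) (6,3) (3,2) (3,2) (3,6) (3,6)
{f/h/Out/D, f/h/In/D} → row (1,2) (1,2) (3,2) (3,2) (3,6) (3,6)
{g/k/Out/U, g/k/Out/D, g/k/In/U, g/k/In/D, g/h/Out/U, g/h/Out/D, g/h/In/U, g/h/In/D} → row (3,1) (3,1) (3,1) (3,1) (3,1) (3,1)
That's 5 distinct rows out of 16 strategies.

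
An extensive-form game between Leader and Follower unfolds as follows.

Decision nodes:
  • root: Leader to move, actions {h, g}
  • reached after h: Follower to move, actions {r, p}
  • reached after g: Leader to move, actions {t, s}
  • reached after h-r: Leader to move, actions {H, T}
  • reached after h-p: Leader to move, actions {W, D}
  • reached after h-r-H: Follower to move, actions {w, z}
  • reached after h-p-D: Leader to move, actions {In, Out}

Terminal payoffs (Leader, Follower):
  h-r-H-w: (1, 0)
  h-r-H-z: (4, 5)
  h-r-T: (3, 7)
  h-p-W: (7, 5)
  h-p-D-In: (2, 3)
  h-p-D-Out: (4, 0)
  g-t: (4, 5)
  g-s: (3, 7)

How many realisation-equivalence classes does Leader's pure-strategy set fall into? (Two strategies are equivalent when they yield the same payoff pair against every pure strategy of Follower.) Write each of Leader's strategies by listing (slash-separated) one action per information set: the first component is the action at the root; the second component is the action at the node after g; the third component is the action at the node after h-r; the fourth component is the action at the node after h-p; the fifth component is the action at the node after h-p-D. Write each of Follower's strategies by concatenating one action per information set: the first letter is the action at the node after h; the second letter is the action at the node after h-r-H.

Leader has 32 pure strategies: h/t/H/W/In, h/t/H/W/Out, h/t/H/D/In, h/t/H/D/Out, h/t/T/W/In, h/t/T/W/Out, h/t/T/D/In, h/t/T/D/Out, h/s/H/W/In, h/s/H/W/Out, h/s/H/D/In, h/s/H/D/Out, h/s/T/W/In, h/s/T/W/Out, h/s/T/D/In, h/s/T/D/Out, g/t/H/W/In, g/t/H/W/Out, g/t/H/D/In, g/t/H/D/Out, g/t/T/W/In, g/t/T/W/Out, g/t/T/D/In, g/t/T/D/Out, g/s/H/W/In, g/s/H/W/Out, g/s/H/D/In, g/s/H/D/Out, g/s/T/W/In, g/s/T/W/Out, g/s/T/D/In, g/s/T/D/Out. Columns: rw, rz, pw, pz.
{h/t/H/W/In, h/t/H/W/Out, h/s/H/W/In, h/s/H/W/Out} → row (1,0) (4,5) (7,5) (7,5)
{h/t/H/D/In, h/s/H/D/In} → row (1,0) (4,5) (2,3) (2,3)
{h/t/H/D/Out, h/s/H/D/Out} → row (1,0) (4,5) (4,0) (4,0)
{h/t/T/W/In, h/t/T/W/Out, h/s/T/W/In, h/s/T/W/Out} → row (3,7) (3,7) (7,5) (7,5)
{h/t/T/D/In, h/s/T/D/In} → row (3,7) (3,7) (2,3) (2,3)
{h/t/T/D/Out, h/s/T/D/Out} → row (3,7) (3,7) (4,0) (4,0)
{g/t/H/W/In, g/t/H/W/Out, g/t/H/D/In, g/t/H/D/Out, g/t/T/W/In, g/t/T/W/Out, g/t/T/D/In, g/t/T/D/Out} → row (4,5) (4,5) (4,5) (4,5)
{g/s/H/W/In, g/s/H/W/Out, g/s/H/D/In, g/s/H/D/Out, g/s/T/W/In, g/s/T/W/Out, g/s/T/D/In, g/s/T/D/Out} → row (3,7) (3,7) (3,7) (3,7)
That's 8 distinct rows out of 32 strategies.

8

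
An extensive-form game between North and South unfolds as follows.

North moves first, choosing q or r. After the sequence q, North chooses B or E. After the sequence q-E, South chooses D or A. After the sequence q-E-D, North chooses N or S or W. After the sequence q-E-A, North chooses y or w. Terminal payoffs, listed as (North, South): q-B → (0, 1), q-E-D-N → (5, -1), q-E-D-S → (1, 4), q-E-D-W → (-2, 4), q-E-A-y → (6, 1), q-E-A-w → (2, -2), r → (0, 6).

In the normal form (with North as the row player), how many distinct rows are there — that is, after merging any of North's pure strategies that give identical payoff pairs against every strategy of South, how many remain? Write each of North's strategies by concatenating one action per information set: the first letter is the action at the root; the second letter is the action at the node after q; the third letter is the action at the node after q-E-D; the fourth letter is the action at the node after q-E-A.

8

North has 24 pure strategies: qBNy, qBNw, qBSy, qBSw, qBWy, qBWw, qENy, qENw, qESy, qESw, qEWy, qEWw, rBNy, rBNw, rBSy, rBSw, rBWy, rBWw, rENy, rENw, rESy, rESw, rEWy, rEWw. Columns: D, A.
{qBNy, qBNw, qBSy, qBSw, qBWy, qBWw} → row (0,1) (0,1)
{qENy} → row (5,-1) (6,1)
{qENw} → row (5,-1) (2,-2)
{qESy} → row (1,4) (6,1)
{qESw} → row (1,4) (2,-2)
{qEWy} → row (-2,4) (6,1)
{qEWw} → row (-2,4) (2,-2)
{rBNy, rBNw, rBSy, rBSw, rBWy, rBWw, rENy, rENw, rESy, rESw, rEWy, rEWw} → row (0,6) (0,6)
That's 8 distinct rows out of 24 strategies.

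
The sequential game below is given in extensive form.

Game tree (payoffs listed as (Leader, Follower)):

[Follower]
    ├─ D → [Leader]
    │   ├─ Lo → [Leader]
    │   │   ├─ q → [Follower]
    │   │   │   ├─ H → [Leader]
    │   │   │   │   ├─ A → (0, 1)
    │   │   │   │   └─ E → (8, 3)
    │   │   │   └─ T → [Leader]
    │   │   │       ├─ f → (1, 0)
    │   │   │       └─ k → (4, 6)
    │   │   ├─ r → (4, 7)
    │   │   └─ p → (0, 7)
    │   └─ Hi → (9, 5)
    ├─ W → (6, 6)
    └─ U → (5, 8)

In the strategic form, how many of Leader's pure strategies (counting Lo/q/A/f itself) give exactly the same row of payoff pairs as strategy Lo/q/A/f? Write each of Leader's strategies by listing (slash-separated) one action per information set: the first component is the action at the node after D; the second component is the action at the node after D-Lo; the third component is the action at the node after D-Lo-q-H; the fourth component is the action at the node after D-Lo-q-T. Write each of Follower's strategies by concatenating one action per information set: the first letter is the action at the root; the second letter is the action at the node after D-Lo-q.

Row for Lo/q/A/f (columns DH, DT, WH, WT, UH, UT): (0,1) (1,0) (6,6) (6,6) (5,8) (5,8).
Every one of Leader's information sets is on the play path for some reply by Follower when Leader follows Lo/q/A/f.
Changing the action at any of them therefore changes at least one column, so only Lo/q/A/f itself gives this row.

1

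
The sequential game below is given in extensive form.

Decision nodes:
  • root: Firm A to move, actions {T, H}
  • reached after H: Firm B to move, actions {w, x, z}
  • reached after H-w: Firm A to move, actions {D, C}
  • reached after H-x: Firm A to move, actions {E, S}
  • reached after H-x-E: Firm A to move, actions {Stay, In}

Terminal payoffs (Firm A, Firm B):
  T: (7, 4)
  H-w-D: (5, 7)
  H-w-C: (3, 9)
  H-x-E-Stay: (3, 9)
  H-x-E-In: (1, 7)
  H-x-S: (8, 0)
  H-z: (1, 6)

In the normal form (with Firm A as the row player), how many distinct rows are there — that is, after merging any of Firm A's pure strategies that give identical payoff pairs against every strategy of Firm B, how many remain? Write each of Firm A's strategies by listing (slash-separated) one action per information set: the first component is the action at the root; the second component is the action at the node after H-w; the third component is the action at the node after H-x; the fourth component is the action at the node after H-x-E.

7

Firm A has 16 pure strategies: T/D/E/Stay, T/D/E/In, T/D/S/Stay, T/D/S/In, T/C/E/Stay, T/C/E/In, T/C/S/Stay, T/C/S/In, H/D/E/Stay, H/D/E/In, H/D/S/Stay, H/D/S/In, H/C/E/Stay, H/C/E/In, H/C/S/Stay, H/C/S/In. Columns: w, x, z.
{T/D/E/Stay, T/D/E/In, T/D/S/Stay, T/D/S/In, T/C/E/Stay, T/C/E/In, T/C/S/Stay, T/C/S/In} → row (7,4) (7,4) (7,4)
{H/D/E/Stay} → row (5,7) (3,9) (1,6)
{H/D/E/In} → row (5,7) (1,7) (1,6)
{H/D/S/Stay, H/D/S/In} → row (5,7) (8,0) (1,6)
{H/C/E/Stay} → row (3,9) (3,9) (1,6)
{H/C/E/In} → row (3,9) (1,7) (1,6)
{H/C/S/Stay, H/C/S/In} → row (3,9) (8,0) (1,6)
That's 7 distinct rows out of 16 strategies.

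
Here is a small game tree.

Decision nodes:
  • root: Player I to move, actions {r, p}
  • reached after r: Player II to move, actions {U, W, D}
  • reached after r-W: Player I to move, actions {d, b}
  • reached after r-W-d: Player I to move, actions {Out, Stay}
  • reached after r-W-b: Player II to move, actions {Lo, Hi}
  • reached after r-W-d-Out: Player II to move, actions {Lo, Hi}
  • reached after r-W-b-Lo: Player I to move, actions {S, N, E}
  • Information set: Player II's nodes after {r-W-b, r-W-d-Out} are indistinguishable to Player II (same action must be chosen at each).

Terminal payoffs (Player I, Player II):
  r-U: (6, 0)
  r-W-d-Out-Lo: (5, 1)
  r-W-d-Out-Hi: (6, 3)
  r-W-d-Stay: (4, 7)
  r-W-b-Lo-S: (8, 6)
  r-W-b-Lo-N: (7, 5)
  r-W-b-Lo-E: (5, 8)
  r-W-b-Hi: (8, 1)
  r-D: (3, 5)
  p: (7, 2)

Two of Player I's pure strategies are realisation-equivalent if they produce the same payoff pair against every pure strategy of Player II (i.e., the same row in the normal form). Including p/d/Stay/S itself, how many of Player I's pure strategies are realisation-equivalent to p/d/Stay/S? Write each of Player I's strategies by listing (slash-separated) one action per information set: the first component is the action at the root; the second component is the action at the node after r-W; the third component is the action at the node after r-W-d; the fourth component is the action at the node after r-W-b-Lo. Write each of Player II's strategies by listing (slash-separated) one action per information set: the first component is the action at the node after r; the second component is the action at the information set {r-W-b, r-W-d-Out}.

12

Row for p/d/Stay/S (columns U/Lo, U/Hi, W/Lo, W/Hi, D/Lo, D/Hi): (7,2) (7,2) (7,2) (7,2) (7,2) (7,2).
Under p/d/Stay/S, Player I's choice at the node after r-W and at the node after r-W-d and at the node after r-W-b-Lo can never be reached regardless of what Player II does, so varying those choices leaves every outcome unchanged.
Holding the reachable choices fixed and varying the unreachable ones freely already gives 2 × 2 × 3 = 12 equivalent strategies.
No other strategy reproduces this row, so those 12 are the full class: p/d/Out/S, p/d/Out/N, p/d/Out/E, p/d/Stay/S, p/d/Stay/N, p/d/Stay/E, p/b/Out/S, p/b/Out/N, p/b/Out/E, p/b/Stay/S, p/b/Stay/N, p/b/Stay/E.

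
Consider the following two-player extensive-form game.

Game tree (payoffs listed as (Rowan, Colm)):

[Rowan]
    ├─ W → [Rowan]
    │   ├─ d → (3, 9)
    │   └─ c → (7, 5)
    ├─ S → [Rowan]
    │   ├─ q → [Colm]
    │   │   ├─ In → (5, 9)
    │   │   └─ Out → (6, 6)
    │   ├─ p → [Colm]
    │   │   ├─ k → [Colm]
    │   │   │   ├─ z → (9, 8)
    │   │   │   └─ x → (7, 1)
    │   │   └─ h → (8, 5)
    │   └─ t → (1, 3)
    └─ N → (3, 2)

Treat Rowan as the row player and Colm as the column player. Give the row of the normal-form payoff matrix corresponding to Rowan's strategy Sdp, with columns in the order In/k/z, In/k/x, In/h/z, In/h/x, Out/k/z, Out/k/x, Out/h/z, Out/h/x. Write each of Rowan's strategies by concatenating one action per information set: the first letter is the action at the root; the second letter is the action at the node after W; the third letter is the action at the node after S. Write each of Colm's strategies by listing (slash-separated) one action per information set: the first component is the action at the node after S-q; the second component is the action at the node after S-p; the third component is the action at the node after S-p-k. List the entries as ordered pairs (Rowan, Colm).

(9,8) (7,1) (8,5) (8,5) (9,8) (7,1) (8,5) (8,5)

vs In/k/z: Rowan plays S → Rowan plays p at [S] → Colm plays k at [S-p] → Colm plays z at [S-p-k] → (9, 8)
vs In/k/x: Rowan plays S → Rowan plays p at [S] → Colm plays k at [S-p] → Colm plays x at [S-p-k] → (7, 1)
vs In/h/z: Rowan plays S → Rowan plays p at [S] → Colm plays h at [S-p] → (8, 5)
vs In/h/x: Rowan plays S → Rowan plays p at [S] → Colm plays h at [S-p] → (8, 5)
vs Out/k/z: Rowan plays S → Rowan plays p at [S] → Colm plays k at [S-p] → Colm plays z at [S-p-k] → (9, 8)
vs Out/k/x: Rowan plays S → Rowan plays p at [S] → Colm plays k at [S-p] → Colm plays x at [S-p-k] → (7, 1)
vs Out/h/z: Rowan plays S → Rowan plays p at [S] → Colm plays h at [S-p] → (8, 5)
vs Out/h/x: Rowan plays S → Rowan plays p at [S] → Colm plays h at [S-p] → (8, 5)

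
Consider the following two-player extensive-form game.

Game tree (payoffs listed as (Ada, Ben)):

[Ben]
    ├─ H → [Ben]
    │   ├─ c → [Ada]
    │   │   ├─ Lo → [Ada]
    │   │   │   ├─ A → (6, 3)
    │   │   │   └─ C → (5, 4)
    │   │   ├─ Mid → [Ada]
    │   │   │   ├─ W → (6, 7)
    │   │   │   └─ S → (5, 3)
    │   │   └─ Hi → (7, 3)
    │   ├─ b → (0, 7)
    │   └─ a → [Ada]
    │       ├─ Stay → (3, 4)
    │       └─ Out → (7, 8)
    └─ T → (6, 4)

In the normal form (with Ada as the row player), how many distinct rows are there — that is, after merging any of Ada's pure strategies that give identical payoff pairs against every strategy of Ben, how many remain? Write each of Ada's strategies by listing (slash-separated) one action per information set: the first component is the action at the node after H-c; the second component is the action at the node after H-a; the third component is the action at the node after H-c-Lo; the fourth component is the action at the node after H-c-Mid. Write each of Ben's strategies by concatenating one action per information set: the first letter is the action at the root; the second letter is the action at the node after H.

Ada has 24 pure strategies: Lo/Stay/A/W, Lo/Stay/A/S, Lo/Stay/C/W, Lo/Stay/C/S, Lo/Out/A/W, Lo/Out/A/S, Lo/Out/C/W, Lo/Out/C/S, Mid/Stay/A/W, Mid/Stay/A/S, Mid/Stay/C/W, Mid/Stay/C/S, Mid/Out/A/W, Mid/Out/A/S, Mid/Out/C/W, Mid/Out/C/S, Hi/Stay/A/W, Hi/Stay/A/S, Hi/Stay/C/W, Hi/Stay/C/S, Hi/Out/A/W, Hi/Out/A/S, Hi/Out/C/W, Hi/Out/C/S. Columns: Hc, Hb, Ha, Tc, Tb, Ta.
{Lo/Stay/A/W, Lo/Stay/A/S} → row (6,3) (0,7) (3,4) (6,4) (6,4) (6,4)
{Lo/Stay/C/W, Lo/Stay/C/S} → row (5,4) (0,7) (3,4) (6,4) (6,4) (6,4)
{Lo/Out/A/W, Lo/Out/A/S} → row (6,3) (0,7) (7,8) (6,4) (6,4) (6,4)
{Lo/Out/C/W, Lo/Out/C/S} → row (5,4) (0,7) (7,8) (6,4) (6,4) (6,4)
{Mid/Stay/A/W, Mid/Stay/C/W} → row (6,7) (0,7) (3,4) (6,4) (6,4) (6,4)
{Mid/Stay/A/S, Mid/Stay/C/S} → row (5,3) (0,7) (3,4) (6,4) (6,4) (6,4)
{Mid/Out/A/W, Mid/Out/C/W} → row (6,7) (0,7) (7,8) (6,4) (6,4) (6,4)
{Mid/Out/A/S, Mid/Out/C/S} → row (5,3) (0,7) (7,8) (6,4) (6,4) (6,4)
{Hi/Stay/A/W, Hi/Stay/A/S, Hi/Stay/C/W, Hi/Stay/C/S} → row (7,3) (0,7) (3,4) (6,4) (6,4) (6,4)
{Hi/Out/A/W, Hi/Out/A/S, Hi/Out/C/W, Hi/Out/C/S} → row (7,3) (0,7) (7,8) (6,4) (6,4) (6,4)
That's 10 distinct rows out of 24 strategies.

10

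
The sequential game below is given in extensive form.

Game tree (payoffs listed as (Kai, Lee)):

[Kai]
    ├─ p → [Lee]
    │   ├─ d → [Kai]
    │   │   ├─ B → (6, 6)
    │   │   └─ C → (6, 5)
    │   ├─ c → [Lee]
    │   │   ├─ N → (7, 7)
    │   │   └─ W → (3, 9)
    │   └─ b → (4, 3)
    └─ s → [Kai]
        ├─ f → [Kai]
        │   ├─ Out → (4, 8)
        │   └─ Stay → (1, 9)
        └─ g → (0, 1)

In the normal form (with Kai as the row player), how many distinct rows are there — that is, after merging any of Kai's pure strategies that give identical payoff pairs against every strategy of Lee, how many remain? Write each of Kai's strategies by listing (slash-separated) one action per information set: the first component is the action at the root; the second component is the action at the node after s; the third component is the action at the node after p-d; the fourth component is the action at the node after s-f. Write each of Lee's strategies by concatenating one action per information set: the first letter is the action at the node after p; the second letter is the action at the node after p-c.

Kai has 16 pure strategies: p/f/B/Out, p/f/B/Stay, p/f/C/Out, p/f/C/Stay, p/g/B/Out, p/g/B/Stay, p/g/C/Out, p/g/C/Stay, s/f/B/Out, s/f/B/Stay, s/f/C/Out, s/f/C/Stay, s/g/B/Out, s/g/B/Stay, s/g/C/Out, s/g/C/Stay. Columns: dN, dW, cN, cW, bN, bW.
{p/f/B/Out, p/f/B/Stay, p/g/B/Out, p/g/B/Stay} → row (6,6) (6,6) (7,7) (3,9) (4,3) (4,3)
{p/f/C/Out, p/f/C/Stay, p/g/C/Out, p/g/C/Stay} → row (6,5) (6,5) (7,7) (3,9) (4,3) (4,3)
{s/f/B/Out, s/f/C/Out} → row (4,8) (4,8) (4,8) (4,8) (4,8) (4,8)
{s/f/B/Stay, s/f/C/Stay} → row (1,9) (1,9) (1,9) (1,9) (1,9) (1,9)
{s/g/B/Out, s/g/B/Stay, s/g/C/Out, s/g/C/Stay} → row (0,1) (0,1) (0,1) (0,1) (0,1) (0,1)
That's 5 distinct rows out of 16 strategies.

5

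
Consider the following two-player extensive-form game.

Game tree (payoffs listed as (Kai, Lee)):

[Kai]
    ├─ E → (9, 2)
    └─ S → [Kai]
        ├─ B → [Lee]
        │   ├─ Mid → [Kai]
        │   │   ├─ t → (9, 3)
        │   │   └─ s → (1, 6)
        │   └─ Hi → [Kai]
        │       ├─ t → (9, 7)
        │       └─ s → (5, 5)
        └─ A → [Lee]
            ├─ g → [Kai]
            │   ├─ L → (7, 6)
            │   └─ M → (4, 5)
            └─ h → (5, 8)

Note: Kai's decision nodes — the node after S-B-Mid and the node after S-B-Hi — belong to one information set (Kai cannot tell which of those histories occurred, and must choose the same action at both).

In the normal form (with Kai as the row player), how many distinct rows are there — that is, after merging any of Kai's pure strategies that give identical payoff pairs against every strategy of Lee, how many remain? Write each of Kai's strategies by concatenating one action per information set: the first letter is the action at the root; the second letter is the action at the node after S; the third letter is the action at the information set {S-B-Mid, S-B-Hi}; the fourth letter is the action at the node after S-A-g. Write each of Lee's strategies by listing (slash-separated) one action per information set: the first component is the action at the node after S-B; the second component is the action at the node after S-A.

Kai has 16 pure strategies: EBtL, EBtM, EBsL, EBsM, EAtL, EAtM, EAsL, EAsM, SBtL, SBtM, SBsL, SBsM, SAtL, SAtM, SAsL, SAsM. Columns: Mid/g, Mid/h, Hi/g, Hi/h.
{EBtL, EBtM, EBsL, EBsM, EAtL, EAtM, EAsL, EAsM} → row (9,2) (9,2) (9,2) (9,2)
{SBtL, SBtM} → row (9,3) (9,3) (9,7) (9,7)
{SBsL, SBsM} → row (1,6) (1,6) (5,5) (5,5)
{SAtL, SAsL} → row (7,6) (5,8) (7,6) (5,8)
{SAtM, SAsM} → row (4,5) (5,8) (4,5) (5,8)
That's 5 distinct rows out of 16 strategies.

5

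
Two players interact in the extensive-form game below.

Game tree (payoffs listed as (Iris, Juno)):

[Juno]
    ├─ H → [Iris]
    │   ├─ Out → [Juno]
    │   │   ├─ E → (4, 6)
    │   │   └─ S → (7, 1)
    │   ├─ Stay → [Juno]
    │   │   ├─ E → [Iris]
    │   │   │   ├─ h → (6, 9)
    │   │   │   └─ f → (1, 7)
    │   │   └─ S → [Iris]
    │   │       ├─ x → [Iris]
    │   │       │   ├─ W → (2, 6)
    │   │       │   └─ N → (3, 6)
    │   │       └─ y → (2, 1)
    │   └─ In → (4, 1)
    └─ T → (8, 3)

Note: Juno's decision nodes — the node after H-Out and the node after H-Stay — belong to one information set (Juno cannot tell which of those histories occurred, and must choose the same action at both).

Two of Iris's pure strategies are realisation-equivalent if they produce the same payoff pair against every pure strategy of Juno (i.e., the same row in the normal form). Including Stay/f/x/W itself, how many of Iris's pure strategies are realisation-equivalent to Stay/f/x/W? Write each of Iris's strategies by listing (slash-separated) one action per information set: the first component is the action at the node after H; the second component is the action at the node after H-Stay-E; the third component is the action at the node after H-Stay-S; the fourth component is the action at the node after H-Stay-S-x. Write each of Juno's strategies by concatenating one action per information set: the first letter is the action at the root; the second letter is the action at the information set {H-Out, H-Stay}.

1

Row for Stay/f/x/W (columns HE, HS, TE, TS): (1,7) (2,6) (8,3) (8,3).
Every one of Iris's information sets is on the play path for some reply by Juno when Iris follows Stay/f/x/W.
Changing the action at any of them therefore changes at least one column, so only Stay/f/x/W itself gives this row.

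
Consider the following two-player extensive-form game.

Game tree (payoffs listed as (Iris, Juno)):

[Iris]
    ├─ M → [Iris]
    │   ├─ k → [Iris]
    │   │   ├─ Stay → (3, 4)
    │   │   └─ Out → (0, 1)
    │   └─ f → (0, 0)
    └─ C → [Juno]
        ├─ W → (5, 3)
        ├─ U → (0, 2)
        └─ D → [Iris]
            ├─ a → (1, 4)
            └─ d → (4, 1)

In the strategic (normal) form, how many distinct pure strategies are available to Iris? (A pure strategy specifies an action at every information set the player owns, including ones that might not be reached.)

Iris owns the root with actions {M, C} — two choices.
Iris owns the node after M with actions {k, f} — two choices.
Iris owns the node after M-k with actions {Stay, Out} — two choices.
Iris owns the node after C-D with actions {a, d} — two choices.
A pure strategy fixes one action at each information set independently, so the count is the product 2 × 2 × 2 × 2 = 16.
(For reference, Juno has 3 pure strategies, giving a 16×3 normal-form matrix.)

16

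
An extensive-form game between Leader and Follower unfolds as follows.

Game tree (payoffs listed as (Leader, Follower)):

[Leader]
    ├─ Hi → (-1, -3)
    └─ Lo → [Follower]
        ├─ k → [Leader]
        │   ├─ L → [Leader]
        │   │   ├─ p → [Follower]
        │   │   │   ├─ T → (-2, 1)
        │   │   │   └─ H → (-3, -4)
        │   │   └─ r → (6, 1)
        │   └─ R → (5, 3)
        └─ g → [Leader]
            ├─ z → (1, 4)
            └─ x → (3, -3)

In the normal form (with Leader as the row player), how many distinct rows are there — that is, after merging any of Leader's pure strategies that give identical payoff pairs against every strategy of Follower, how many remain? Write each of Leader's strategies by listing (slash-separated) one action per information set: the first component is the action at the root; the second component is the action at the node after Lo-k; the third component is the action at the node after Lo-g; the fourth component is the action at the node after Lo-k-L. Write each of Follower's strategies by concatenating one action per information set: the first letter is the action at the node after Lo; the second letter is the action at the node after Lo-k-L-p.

7

Leader has 16 pure strategies: Hi/L/z/p, Hi/L/z/r, Hi/L/x/p, Hi/L/x/r, Hi/R/z/p, Hi/R/z/r, Hi/R/x/p, Hi/R/x/r, Lo/L/z/p, Lo/L/z/r, Lo/L/x/p, Lo/L/x/r, Lo/R/z/p, Lo/R/z/r, Lo/R/x/p, Lo/R/x/r. Columns: kT, kH, gT, gH.
{Hi/L/z/p, Hi/L/z/r, Hi/L/x/p, Hi/L/x/r, Hi/R/z/p, Hi/R/z/r, Hi/R/x/p, Hi/R/x/r} → row (-1,-3) (-1,-3) (-1,-3) (-1,-3)
{Lo/L/z/p} → row (-2,1) (-3,-4) (1,4) (1,4)
{Lo/L/z/r} → row (6,1) (6,1) (1,4) (1,4)
{Lo/L/x/p} → row (-2,1) (-3,-4) (3,-3) (3,-3)
{Lo/L/x/r} → row (6,1) (6,1) (3,-3) (3,-3)
{Lo/R/z/p, Lo/R/z/r} → row (5,3) (5,3) (1,4) (1,4)
{Lo/R/x/p, Lo/R/x/r} → row (5,3) (5,3) (3,-3) (3,-3)
That's 7 distinct rows out of 16 strategies.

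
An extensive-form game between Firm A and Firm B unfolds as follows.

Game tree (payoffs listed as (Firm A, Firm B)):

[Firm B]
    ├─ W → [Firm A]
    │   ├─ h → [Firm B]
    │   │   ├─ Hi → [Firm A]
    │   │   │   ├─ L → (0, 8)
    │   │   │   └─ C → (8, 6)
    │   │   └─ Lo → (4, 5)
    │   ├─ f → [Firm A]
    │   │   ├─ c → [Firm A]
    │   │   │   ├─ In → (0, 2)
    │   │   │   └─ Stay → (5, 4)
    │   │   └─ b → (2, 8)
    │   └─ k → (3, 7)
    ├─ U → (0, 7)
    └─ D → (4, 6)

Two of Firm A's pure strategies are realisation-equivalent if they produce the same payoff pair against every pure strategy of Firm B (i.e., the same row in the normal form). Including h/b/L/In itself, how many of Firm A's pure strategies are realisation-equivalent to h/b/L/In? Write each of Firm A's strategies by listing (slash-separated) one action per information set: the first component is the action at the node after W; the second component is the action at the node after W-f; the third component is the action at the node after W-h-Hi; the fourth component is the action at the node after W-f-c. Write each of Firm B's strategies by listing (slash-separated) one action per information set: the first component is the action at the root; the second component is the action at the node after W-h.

Row for h/b/L/In (columns W/Hi, W/Lo, U/Hi, U/Lo, D/Hi, D/Lo): (0,8) (4,5) (0,7) (0,7) (4,6) (4,6).
Under h/b/L/In, Firm A's choice at the node after W-f and at the node after W-f-c can never be reached regardless of what Firm B does, so varying those choices leaves every outcome unchanged.
Holding the reachable choices fixed and varying the unreachable ones freely already gives 2 × 2 = 4 equivalent strategies.
No other strategy reproduces this row, so those 4 are the full class: h/c/L/In, h/c/L/Stay, h/b/L/In, h/b/L/Stay.

4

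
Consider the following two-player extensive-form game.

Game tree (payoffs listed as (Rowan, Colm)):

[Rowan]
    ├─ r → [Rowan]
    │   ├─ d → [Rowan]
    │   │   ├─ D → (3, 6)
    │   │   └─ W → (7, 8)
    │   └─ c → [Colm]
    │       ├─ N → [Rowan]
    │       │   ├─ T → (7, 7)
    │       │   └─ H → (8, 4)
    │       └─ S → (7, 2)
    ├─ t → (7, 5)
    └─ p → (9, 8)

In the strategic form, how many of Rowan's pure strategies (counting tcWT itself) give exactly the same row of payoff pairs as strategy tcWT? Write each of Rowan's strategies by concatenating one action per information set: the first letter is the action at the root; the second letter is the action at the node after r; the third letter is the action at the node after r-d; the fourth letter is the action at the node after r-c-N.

8

Row for tcWT (columns N, S): (7,5) (7,5).
Under tcWT, Rowan's choice at the node after r and at the node after r-d and at the node after r-c-N can never be reached regardless of what Colm does, so varying those choices leaves every outcome unchanged.
Holding the reachable choices fixed and varying the unreachable ones freely already gives 2 × 2 × 2 = 8 equivalent strategies.
No other strategy reproduces this row, so those 8 are the full class: tdDT, tdDH, tdWT, tdWH, tcDT, tcDH, tcWT, tcWH.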